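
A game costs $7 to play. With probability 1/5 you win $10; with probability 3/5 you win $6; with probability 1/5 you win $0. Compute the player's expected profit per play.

-1.4

E[payout] = 10·1/5 + 6·3/5 + 0·1/5
 = 2 + 18/5 + 0
 = 28/5
Net = 28/5 - 7 = -7/5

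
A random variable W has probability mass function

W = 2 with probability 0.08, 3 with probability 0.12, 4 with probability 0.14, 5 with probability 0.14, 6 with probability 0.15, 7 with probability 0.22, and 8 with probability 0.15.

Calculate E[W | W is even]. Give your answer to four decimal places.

5.4231

P(W is even) = 0.08 + 0.14 + 0.15 + 0.15 = 0.52.
E[W | W is even] = [2·0.08 + 4·0.14 + 6·0.15 + 8·0.15] / 0.52
 = 2.82 / 0.52
 = 141/26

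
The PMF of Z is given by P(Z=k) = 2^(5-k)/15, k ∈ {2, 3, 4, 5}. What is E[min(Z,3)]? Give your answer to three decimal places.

E[min(Z,3)] = Σ min(z,3)·P(Z=z)
 = 2·8/15 + 3·4/15 + 3·2/15 + 3·1/15
 = 16/15 + 4/5 + 2/5 + 1/5
 = 37/15

2.467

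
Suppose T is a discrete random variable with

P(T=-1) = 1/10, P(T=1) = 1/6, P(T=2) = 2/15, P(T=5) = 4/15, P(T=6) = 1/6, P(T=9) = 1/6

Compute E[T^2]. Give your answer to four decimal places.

E[T^2] = Σ t^2·P(T=t)
 = 1·1/10 + 1·1/6 + 4·2/15 + 25·4/15 + 36·1/6 + 81·1/6
 = 1/10 + 1/6 + 8/15 + 20/3 + 6 + 27/2
 = 809/30

26.9667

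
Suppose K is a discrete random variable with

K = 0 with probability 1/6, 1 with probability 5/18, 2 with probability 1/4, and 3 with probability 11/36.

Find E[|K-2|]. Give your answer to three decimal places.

0.917

E[|K-2|] = Σ |k-2|·P(K=k)
 = 2·1/6 + 1·5/18 + 0·1/4 + 1·11/36
 = 1/3 + 5/18 + 0 + 11/36
 = 11/12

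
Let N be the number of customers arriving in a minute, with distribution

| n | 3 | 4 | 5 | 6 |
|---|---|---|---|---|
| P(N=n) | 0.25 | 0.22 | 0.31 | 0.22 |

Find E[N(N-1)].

16.94

E[N(N-1)] = Σ n(n-1)·P(N=n)
 = 6·0.25 + 12·0.22 + 20·0.31 + 30·0.22
 = 1.5 + 2.64 + 6.2 + 6.6
 = 16.94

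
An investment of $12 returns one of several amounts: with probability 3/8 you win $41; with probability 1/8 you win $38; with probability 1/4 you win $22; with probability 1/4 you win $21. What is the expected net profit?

18.875

E[payout] = 41·3/8 + 38·1/8 + 22·1/4 + 21·1/4
 = 123/8 + 19/4 + 11/2 + 21/4
 = 247/8
Net = 247/8 - 12 = 151/8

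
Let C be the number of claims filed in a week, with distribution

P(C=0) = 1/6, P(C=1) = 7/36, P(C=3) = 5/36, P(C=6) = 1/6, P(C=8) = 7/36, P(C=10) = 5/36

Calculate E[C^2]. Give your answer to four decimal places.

E[C^2] = Σ c^2·P(C=c)
 = 0·1/6 + 1·7/36 + 9·5/36 + 36·1/6 + 64·7/36 + 100·5/36
 = 0 + 7/36 + 5/4 + 6 + 112/9 + 125/9
 = 304/9

33.7778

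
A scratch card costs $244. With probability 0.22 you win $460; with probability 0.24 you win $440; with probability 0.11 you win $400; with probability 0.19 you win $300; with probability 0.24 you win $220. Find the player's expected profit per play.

E[payout] = 460·0.22 + 440·0.24 + 400·0.11 + 300·0.19 + 220·0.24
 = 101.2 + 105.6 + 44 + 57 + 52.8
 = 360.6
Net = 360.6 - 244 = 116.6

116.6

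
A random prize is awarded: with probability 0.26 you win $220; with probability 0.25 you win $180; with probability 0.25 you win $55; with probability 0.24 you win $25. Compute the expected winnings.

121.95

E[payout] = 220·0.26 + 180·0.25 + 55·0.25 + 25·0.24
 = 57.2 + 45 + 13.75 + 6
 = 121.95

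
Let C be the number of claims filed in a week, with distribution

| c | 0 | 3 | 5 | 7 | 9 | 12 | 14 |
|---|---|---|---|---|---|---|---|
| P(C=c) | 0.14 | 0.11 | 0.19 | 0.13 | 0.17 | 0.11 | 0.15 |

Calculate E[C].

7.14

E[C] = Σ c·P(C=c)
 = 0·0.14 + 3·0.11 + 5·0.19 + 7·0.13 + 9·0.17 + 12·0.11 + 14·0.15
 = 0 + 0.33 + 0.95 + 0.91 + 1.53 + 1.32 + 2.1
 = 7.14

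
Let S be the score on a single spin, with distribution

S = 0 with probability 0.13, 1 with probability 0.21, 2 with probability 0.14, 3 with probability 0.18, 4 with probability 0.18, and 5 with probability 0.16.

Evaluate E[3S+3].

10.65

E[3S+3] = Σ (3s+3)·P(S=s)
 = 3·0.13 + 6·0.21 + 9·0.14 + 12·0.18 + 15·0.18 + 18·0.16
 = 0.39 + 1.26 + 1.26 + 2.16 + 2.7 + 2.88
 = 10.65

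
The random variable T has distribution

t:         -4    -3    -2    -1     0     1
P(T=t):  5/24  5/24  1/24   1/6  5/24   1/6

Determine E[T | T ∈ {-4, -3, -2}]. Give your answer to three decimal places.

P(T ∈ {-4, -3, -2}) = 5/24 + 5/24 + 1/24 = 11/24.
E[T | T ∈ {-4, -3, -2}] = [(-4)·5/24 + (-3)·5/24 + (-2)·1/24] / (11/24)
 = -37/24 / (11/24)
 = -37/11

-3.364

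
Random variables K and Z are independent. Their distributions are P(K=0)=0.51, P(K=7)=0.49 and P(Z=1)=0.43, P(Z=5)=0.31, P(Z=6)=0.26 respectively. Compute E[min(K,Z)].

E[min(K,Z)] = Σ_k Σ_z min(k,z) · P(K=k)P(Z=z)
 = 0·0.2193 + 0·0.1581 + 0·0.1326 + 1·0.2107 + 5·0.1519 + 6·0.1274
 = 0 + 0 + 0 + 0.2107 + 0.7595 + 0.7644
 = 1.7346

1.7346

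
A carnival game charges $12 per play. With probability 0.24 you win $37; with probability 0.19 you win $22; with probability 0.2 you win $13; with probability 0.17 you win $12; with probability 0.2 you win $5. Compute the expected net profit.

6.7

E[payout] = 37·0.24 + 22·0.19 + 13·0.2 + 12·0.17 + 5·0.2
 = 8.88 + 4.18 + 2.6 + 2.04 + 1
 = 18.7
Net = 18.7 - 12 = 6.7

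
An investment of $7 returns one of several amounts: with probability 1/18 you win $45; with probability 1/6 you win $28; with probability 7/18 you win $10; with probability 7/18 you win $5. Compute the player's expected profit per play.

E[payout] = 45·1/18 + 28·1/6 + 10·7/18 + 5·7/18
 = 5/2 + 14/3 + 35/9 + 35/18
 = 13
Net = 13 - 7 = 6

6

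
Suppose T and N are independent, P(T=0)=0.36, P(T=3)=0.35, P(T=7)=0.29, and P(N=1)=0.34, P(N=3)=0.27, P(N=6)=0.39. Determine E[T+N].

6.57

E[T+N] = Σ_t Σ_n (t+n) · P(T=t)P(N=n)
 = 1·0.1224 + 3·0.0972 + 6·0.1404 + 4·0.119 + 6·0.0945 + 9·0.1365 + 8·0.0986 + 10·0.0783 + 13·0.1131
 = 0.1224 + 0.2916 + 0.8424 + 0.476 + 0.567 + 1.2285 + 0.7888 + 0.783 + 1.4703
 = 6.57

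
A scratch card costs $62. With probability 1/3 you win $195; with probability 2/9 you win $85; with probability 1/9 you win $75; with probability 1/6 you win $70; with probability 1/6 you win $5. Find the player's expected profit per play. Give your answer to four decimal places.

42.7222

E[payout] = 195·1/3 + 85·2/9 + 75·1/9 + 70·1/6 + 5·1/6
 = 65 + 170/9 + 25/3 + 35/3 + 5/6
 = 1885/18
Net = 1885/18 - 62 = 769/18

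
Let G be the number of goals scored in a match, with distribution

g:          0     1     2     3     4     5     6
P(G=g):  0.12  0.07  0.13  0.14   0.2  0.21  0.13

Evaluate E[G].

E[G] = Σ g·P(G=g)
 = 0·0.12 + 1·0.07 + 2·0.13 + 3·0.14 + 4·0.2 + 5·0.21 + 6·0.13
 = 0 + 0.07 + 0.26 + 0.42 + 0.8 + 1.05 + 0.78
 = 3.38

3.38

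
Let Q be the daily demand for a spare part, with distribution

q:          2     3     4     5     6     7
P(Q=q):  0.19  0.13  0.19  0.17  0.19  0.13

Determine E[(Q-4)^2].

2.99

E[(Q-4)^2] = Σ (q-4)^2·P(Q=q)
 = 4·0.19 + 1·0.13 + 0·0.19 + 1·0.17 + 4·0.19 + 9·0.13
 = 0.76 + 0.13 + 0 + 0.17 + 0.76 + 1.17
 = 2.99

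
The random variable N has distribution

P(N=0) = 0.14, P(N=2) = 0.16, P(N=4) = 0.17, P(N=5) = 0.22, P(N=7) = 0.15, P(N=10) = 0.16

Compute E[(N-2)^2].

E[(N-2)^2] = Σ (n-2)^2·P(N=n)
 = 4·0.14 + 0·0.16 + 4·0.17 + 9·0.22 + 25·0.15 + 64·0.16
 = 0.56 + 0 + 0.68 + 1.98 + 3.75 + 10.24
 = 17.21

17.21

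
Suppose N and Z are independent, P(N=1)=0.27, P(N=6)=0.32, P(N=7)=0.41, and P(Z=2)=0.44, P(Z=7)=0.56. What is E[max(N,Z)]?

E[max(N,Z)] = Σ_n Σ_z max(n,z) · P(N=n)P(Z=z)
 = 2·0.1188 + 7·0.1512 + 6·0.1408 + 7·0.1792 + 7·0.1804 + 7·0.2296
 = 0.2376 + 1.0584 + 0.8448 + 1.2544 + 1.2628 + 1.6072
 = 6.2652

6.2652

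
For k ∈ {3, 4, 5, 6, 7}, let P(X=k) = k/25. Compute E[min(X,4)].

E[min(X,4)] = Σ min(x,4)·P(X=x)
 = 3·3/25 + 4·4/25 + 4·1/5 + 4·6/25 + 4·7/25
 = 9/25 + 16/25 + 4/5 + 24/25 + 28/25
 = 97/25

3.88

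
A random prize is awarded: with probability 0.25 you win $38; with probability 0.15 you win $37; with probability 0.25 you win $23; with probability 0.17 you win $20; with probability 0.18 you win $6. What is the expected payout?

E[payout] = 38·0.25 + 37·0.15 + 23·0.25 + 20·0.17 + 6·0.18
 = 9.5 + 5.55 + 5.75 + 3.4 + 1.08
 = 25.28

25.28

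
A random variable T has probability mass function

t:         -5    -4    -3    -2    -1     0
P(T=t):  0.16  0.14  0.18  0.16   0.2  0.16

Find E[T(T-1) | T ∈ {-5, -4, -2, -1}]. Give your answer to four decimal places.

P(T ∈ {-5, -4, -2, -1}) = 0.16 + 0.14 + 0.16 + 0.2 = 0.66.
E[T(T-1) | T ∈ {-5, -4, -2, -1}] = [30·0.16 + 20·0.14 + 6·0.16 + 2·0.2] / 0.66
 = 8.96 / 0.66
 = 448/33

13.5758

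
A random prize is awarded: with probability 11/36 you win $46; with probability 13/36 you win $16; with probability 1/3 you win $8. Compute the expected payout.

E[payout] = 46·11/36 + 16·13/36 + 8·1/3
 = 253/18 + 52/9 + 8/3
 = 45/2

22.5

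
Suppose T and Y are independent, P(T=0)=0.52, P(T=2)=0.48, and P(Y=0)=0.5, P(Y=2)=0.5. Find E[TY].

E[TY] = Σ_t Σ_y ty · P(T=t)P(Y=y)
 = 0·0.26 + 0·0.26 + 0·0.24 + 4·0.24
 = 0 + 0 + 0 + 0.96
 = 0.96

0.96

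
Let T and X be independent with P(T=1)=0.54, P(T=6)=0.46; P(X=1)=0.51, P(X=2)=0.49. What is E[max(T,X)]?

3.5646

E[max(T,X)] = Σ_t Σ_x max(t,x) · P(T=t)P(X=x)
 = 1·0.2754 + 2·0.2646 + 6·0.2346 + 6·0.2254
 = 0.2754 + 0.5292 + 1.4076 + 1.3524
 = 3.5646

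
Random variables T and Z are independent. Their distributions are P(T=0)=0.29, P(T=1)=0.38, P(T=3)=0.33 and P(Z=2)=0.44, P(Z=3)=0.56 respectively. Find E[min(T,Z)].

E[min(T,Z)] = Σ_t Σ_z min(t,z) · P(T=t)P(Z=z)
 = 0·0.1276 + 0·0.1624 + 1·0.1672 + 1·0.2128 + 2·0.1452 + 3·0.1848
 = 0 + 0 + 0.1672 + 0.2128 + 0.2904 + 0.5544
 = 1.2248

1.2248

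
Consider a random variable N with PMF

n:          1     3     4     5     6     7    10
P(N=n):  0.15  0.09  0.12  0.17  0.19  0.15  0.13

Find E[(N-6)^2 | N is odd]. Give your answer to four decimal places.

P(N is odd) = 0.15 + 0.09 + 0.17 + 0.15 = 0.56.
E[(N-6)^2 | N is odd] = [25·0.15 + 9·0.09 + 1·0.17 + 1·0.15] / 0.56
 = 4.88 / 0.56
 = 61/7

8.7143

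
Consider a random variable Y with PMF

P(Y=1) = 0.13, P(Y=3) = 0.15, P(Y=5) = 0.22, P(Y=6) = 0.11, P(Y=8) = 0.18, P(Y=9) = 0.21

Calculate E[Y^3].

E[Y^3] = Σ y^3·P(Y=y)
 = 1·0.13 + 27·0.15 + 125·0.22 + 216·0.11 + 512·0.18 + 729·0.21
 = 0.13 + 4.05 + 27.5 + 23.76 + 92.16 + 153.09
 = 300.69

300.69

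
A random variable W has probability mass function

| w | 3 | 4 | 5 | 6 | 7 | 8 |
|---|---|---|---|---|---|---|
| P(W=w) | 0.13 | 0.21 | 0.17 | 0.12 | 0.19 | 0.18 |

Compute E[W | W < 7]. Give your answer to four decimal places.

4.4444

P(W < 7) = 0.13 + 0.21 + 0.17 + 0.12 = 0.63.
E[W | W < 7] = [3·0.13 + 4·0.21 + 5·0.17 + 6·0.12] / 0.63
 = 2.8 / 0.63
 = 40/9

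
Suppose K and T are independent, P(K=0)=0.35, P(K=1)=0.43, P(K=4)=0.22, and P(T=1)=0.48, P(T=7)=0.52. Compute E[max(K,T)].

E[max(K,T)] = Σ_k Σ_t max(k,t) · P(K=k)P(T=t)
 = 1·0.168 + 7·0.182 + 1·0.2064 + 7·0.2236 + 4·0.1056 + 7·0.1144
 = 0.168 + 1.274 + 0.2064 + 1.5652 + 0.4224 + 0.8008
 = 4.4368

4.4368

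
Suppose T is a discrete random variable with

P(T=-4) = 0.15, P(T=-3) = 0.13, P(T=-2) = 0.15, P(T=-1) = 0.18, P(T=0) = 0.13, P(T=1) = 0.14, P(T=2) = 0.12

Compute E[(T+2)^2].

E[(T+2)^2] = Σ (t+2)^2·P(T=t)
 = 4·0.15 + 1·0.13 + 0·0.15 + 1·0.18 + 4·0.13 + 9·0.14 + 16·0.12
 = 0.6 + 0.13 + 0 + 0.18 + 0.52 + 1.26 + 1.92
 = 4.61

4.61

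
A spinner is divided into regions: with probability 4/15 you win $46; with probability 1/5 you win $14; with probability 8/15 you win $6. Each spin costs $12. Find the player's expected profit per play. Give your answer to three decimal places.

6.267

E[payout] = 46·4/15 + 14·1/5 + 6·8/15
 = 184/15 + 14/5 + 16/5
 = 274/15
Net = 274/15 - 12 = 94/15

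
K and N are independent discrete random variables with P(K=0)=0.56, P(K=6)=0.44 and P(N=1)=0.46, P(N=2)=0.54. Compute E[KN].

E[KN] = Σ_k Σ_n kn · P(K=k)P(N=n)
 = 0·0.2576 + 0·0.3024 + 6·0.2024 + 12·0.2376
 = 0 + 0 + 1.2144 + 2.8512
 = 4.0656

4.0656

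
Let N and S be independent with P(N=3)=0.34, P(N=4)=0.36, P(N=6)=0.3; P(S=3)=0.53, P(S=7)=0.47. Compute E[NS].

20.7888

E[NS] = Σ_n Σ_s ns · P(N=n)P(S=s)
 = 9·0.1802 + 21·0.1598 + 12·0.1908 + 28·0.1692 + 18·0.159 + 42·0.141
 = 1.6218 + 3.3558 + 2.2896 + 4.7376 + 2.862 + 5.922
 = 20.7888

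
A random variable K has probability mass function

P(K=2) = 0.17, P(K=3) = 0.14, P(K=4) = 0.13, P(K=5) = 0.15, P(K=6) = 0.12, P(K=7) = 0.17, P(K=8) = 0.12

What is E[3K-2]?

E[3K-2] = Σ (3k-2)·P(K=k)
 = 4·0.17 + 7·0.14 + 10·0.13 + 13·0.15 + 16·0.12 + 19·0.17 + 22·0.12
 = 0.68 + 0.98 + 1.3 + 1.95 + 1.92 + 3.23 + 2.64
 = 12.7

12.7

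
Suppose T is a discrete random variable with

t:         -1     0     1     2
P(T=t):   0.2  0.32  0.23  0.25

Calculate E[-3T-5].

E[-3T-5] = Σ (-3t-5)·P(T=t)
 = (-2)·0.2 + (-5)·0.32 + (-8)·0.23 + (-11)·0.25
 = (-0.4) + (-1.6) + (-1.84) + (-2.75)
 = -6.59

-6.59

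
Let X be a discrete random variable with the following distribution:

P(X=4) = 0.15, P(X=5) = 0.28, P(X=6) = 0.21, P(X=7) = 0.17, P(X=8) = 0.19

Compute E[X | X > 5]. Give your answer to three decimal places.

P(X > 5) = 0.21 + 0.17 + 0.19 = 0.57.
E[X | X > 5] = [6·0.21 + 7·0.17 + 8·0.19] / 0.57
 = 3.97 / 0.57
 = 397/57

6.965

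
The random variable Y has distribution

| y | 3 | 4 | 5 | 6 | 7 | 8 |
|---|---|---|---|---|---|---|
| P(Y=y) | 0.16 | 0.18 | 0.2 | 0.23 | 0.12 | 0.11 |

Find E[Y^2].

30.52

E[Y^2] = Σ y^2·P(Y=y)
 = 9·0.16 + 16·0.18 + 25·0.2 + 36·0.23 + 49·0.12 + 64·0.11
 = 1.44 + 2.88 + 5 + 8.28 + 5.88 + 7.04
 = 30.52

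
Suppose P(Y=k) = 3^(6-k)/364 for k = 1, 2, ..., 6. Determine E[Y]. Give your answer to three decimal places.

1.492

E[Y] = Σ y·P(Y=y)
 = 1·243/364 + 2·81/364 + 3·27/364 + 4·9/364 + 5·3/364 + 6·1/364
 = 243/364 + 81/182 + 81/364 + 9/91 + 15/364 + 3/182
 = 543/364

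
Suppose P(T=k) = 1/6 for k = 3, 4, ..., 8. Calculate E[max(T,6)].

E[max(T,6)] = Σ max(t,6)·P(T=t)
 = 6·1/6 + 6·1/6 + 6·1/6 + 6·1/6 + 7·1/6 + 8·1/6
 = 1 + 1 + 1 + 1 + 7/6 + 4/3
 = 13/2

6.5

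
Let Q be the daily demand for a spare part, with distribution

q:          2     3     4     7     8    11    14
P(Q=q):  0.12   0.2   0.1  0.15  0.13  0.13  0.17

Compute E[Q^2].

68.6

E[Q^2] = Σ q^2·P(Q=q)
 = 4·0.12 + 9·0.2 + 16·0.1 + 49·0.15 + 64·0.13 + 121·0.13 + 196·0.17
 = 0.48 + 1.8 + 1.6 + 7.35 + 8.32 + 15.73 + 33.32
 = 68.6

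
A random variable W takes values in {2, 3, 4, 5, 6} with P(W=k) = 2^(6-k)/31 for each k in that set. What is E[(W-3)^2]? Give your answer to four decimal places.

1.1935

E[(W-3)^2] = Σ (w-3)^2·P(W=w)
 = 1·16/31 + 0·8/31 + 1·4/31 + 4·2/31 + 9·1/31
 = 16/31 + 0 + 4/31 + 8/31 + 9/31
 = 37/31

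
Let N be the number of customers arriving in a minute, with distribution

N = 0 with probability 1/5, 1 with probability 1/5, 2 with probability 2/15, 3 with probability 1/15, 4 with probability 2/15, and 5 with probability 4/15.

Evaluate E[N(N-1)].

E[N(N-1)] = Σ n(n-1)·P(N=n)
 = 0·1/5 + 0·1/5 + 2·2/15 + 6·1/15 + 12·2/15 + 20·4/15
 = 0 + 0 + 4/15 + 2/5 + 8/5 + 16/3
 = 38/5

7.6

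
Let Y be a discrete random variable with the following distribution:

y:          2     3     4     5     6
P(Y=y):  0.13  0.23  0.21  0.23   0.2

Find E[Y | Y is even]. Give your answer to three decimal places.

P(Y is even) = 0.13 + 0.21 + 0.2 = 0.54.
E[Y | Y is even] = [2·0.13 + 4·0.21 + 6·0.2] / 0.54
 = 2.3 / 0.54
 = 115/27

4.259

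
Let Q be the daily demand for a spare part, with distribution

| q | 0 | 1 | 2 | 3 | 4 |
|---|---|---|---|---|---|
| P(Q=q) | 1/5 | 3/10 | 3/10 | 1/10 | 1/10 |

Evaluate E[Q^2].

4

E[Q^2] = Σ q^2·P(Q=q)
 = 0·1/5 + 1·3/10 + 4·3/10 + 9·1/10 + 16·1/10
 = 0 + 3/10 + 6/5 + 9/10 + 8/5
 = 4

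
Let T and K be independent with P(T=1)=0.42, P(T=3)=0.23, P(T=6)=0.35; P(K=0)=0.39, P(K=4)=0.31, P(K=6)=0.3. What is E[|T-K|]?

2.7678

E[|T-K|] = Σ_t Σ_k |t-k| · P(T=t)P(K=k)
 = 1·0.1638 + 3·0.1302 + 5·0.126 + 3·0.0897 + 1·0.0713 + 3·0.069 + 6·0.1365 + 2·0.1085 + 0·0.105
 = 0.1638 + 0.3906 + 0.63 + 0.2691 + 0.0713 + 0.207 + 0.819 + 0.217 + 0
 = 2.7678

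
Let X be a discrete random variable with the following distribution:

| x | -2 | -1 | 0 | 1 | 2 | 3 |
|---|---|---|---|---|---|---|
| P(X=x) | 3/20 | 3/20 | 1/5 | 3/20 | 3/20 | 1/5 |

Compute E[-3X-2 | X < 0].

P(X < 0) = 3/20 + 3/20 = 3/10.
E[-3X-2 | X < 0] = [4·3/20 + 1·3/20] / (3/10)
 = 3/4 / (3/10)
 = 5/2

2.5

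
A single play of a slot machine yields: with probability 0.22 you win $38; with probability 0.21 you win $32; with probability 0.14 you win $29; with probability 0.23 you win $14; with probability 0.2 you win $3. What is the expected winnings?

E[payout] = 38·0.22 + 32·0.21 + 29·0.14 + 14·0.23 + 3·0.2
 = 8.36 + 6.72 + 4.06 + 3.22 + 0.6
 = 22.96

22.96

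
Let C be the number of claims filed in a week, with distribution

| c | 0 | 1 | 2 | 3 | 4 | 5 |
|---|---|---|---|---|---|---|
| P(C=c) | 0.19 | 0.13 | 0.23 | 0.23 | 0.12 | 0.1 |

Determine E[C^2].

7.54

E[C^2] = Σ c^2·P(C=c)
 = 0·0.19 + 1·0.13 + 4·0.23 + 9·0.23 + 16·0.12 + 25·0.1
 = 0 + 0.13 + 0.92 + 2.07 + 1.92 + 2.5
 = 7.54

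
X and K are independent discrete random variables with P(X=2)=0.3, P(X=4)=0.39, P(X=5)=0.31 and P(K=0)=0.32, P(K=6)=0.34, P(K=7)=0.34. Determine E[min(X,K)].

E[min(X,K)] = Σ_x Σ_k min(x,k) · P(X=x)P(K=k)
 = 0·0.096 + 2·0.102 + 2·0.102 + 0·0.1248 + 4·0.1326 + 4·0.1326 + 0·0.0992 + 5·0.1054 + 5·0.1054
 = 0 + 0.204 + 0.204 + 0 + 0.5304 + 0.5304 + 0 + 0.527 + 0.527
 = 2.5228

2.5228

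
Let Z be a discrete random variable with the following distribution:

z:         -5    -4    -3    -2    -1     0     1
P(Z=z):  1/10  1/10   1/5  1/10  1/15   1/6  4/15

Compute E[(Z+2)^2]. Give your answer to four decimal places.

E[(Z+2)^2] = Σ (z+2)^2·P(Z=z)
 = 9·1/10 + 4·1/10 + 1·1/5 + 0·1/10 + 1·1/15 + 4·1/6 + 9·4/15
 = 9/10 + 2/5 + 1/5 + 0 + 1/15 + 2/3 + 12/5
 = 139/30

4.6333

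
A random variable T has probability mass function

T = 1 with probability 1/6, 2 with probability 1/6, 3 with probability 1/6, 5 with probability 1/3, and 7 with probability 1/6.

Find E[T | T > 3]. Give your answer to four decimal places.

P(T > 3) = 1/3 + 1/6 = 1/2.
E[T | T > 3] = [5·1/3 + 7·1/6] / (1/2)
 = 17/6 / (1/2)
 = 17/3

5.6667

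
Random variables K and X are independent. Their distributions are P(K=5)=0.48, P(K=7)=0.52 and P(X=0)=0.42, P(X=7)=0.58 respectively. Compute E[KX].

24.5224

E[KX] = Σ_k Σ_x kx · P(K=k)P(X=x)
 = 0·0.2016 + 35·0.2784 + 0·0.2184 + 49·0.3016
 = 0 + 9.744 + 0 + 14.7784
 = 24.5224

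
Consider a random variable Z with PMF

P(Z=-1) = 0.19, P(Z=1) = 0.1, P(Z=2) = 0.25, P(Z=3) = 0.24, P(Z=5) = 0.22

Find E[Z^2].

8.95

E[Z^2] = Σ z^2·P(Z=z)
 = 1·0.19 + 1·0.1 + 4·0.25 + 9·0.24 + 25·0.22
 = 0.19 + 0.1 + 1 + 2.16 + 5.5
 = 8.95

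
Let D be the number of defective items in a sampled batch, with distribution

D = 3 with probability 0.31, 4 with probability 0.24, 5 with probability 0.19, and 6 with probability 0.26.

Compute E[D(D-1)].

E[D(D-1)] = Σ d(d-1)·P(D=d)
 = 6·0.31 + 12·0.24 + 20·0.19 + 30·0.26
 = 1.86 + 2.88 + 3.8 + 7.8
 = 16.34

16.34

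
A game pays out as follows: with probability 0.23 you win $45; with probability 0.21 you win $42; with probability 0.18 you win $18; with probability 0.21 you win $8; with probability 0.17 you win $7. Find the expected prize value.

E[payout] = 45·0.23 + 42·0.21 + 18·0.18 + 8·0.21 + 7·0.17
 = 10.35 + 8.82 + 3.24 + 1.68 + 1.19
 = 25.28

25.28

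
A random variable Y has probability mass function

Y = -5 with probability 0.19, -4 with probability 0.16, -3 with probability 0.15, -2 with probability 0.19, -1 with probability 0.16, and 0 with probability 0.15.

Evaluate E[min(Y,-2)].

E[min(Y,-2)] = Σ min(y,-2)·P(Y=y)
 = (-5)·0.19 + (-4)·0.16 + (-3)·0.15 + (-2)·0.19 + (-2)·0.16 + (-2)·0.15
 = (-0.95) + (-0.64) + (-0.45) + (-0.38) + (-0.32) + (-0.3)
 = -3.04

-3.04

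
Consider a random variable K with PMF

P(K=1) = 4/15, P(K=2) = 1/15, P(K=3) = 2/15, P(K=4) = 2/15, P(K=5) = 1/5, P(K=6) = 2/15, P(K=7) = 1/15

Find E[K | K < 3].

P(K < 3) = 4/15 + 1/15 = 1/3.
E[K | K < 3] = [1·4/15 + 2·1/15] / (1/3)
 = 2/5 / (1/3)
 = 6/5

1.2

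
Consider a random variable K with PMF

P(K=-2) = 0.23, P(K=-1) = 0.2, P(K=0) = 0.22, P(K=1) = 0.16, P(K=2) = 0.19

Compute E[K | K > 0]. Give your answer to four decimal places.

P(K > 0) = 0.16 + 0.19 = 0.35.
E[K | K > 0] = [1·0.16 + 2·0.19] / 0.35
 = 0.54 / 0.35
 = 54/35

1.5429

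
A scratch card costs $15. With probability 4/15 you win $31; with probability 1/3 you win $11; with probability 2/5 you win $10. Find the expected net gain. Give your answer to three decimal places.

E[payout] = 31·4/15 + 11·1/3 + 10·2/5
 = 124/15 + 11/3 + 4
 = 239/15
Net = 239/15 - 15 = 14/15

0.933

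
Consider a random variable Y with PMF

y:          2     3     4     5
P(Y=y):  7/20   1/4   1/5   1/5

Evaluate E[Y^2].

11.85

E[Y^2] = Σ y^2·P(Y=y)
 = 4·7/20 + 9·1/4 + 16·1/5 + 25·1/5
 = 7/5 + 9/4 + 16/5 + 5
 = 237/20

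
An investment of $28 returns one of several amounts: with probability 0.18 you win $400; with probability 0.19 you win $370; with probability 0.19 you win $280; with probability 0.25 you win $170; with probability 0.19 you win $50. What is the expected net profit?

E[payout] = 400·0.18 + 370·0.19 + 280·0.19 + 170·0.25 + 50·0.19
 = 72 + 70.3 + 53.2 + 42.5 + 9.5
 = 247.5
Net = 247.5 - 28 = 219.5

219.5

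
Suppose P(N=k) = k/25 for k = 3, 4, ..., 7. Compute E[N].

5.4

E[N] = Σ n·P(N=n)
 = 3·3/25 + 4·4/25 + 5·1/5 + 6·6/25 + 7·7/25
 = 9/25 + 16/25 + 1 + 36/25 + 49/25
 = 27/5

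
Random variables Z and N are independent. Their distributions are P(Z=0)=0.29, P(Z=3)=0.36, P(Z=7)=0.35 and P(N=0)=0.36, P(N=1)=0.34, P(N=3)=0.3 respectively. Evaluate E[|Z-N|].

E[|Z-N|] = Σ_z Σ_n |z-n| · P(Z=z)P(N=n)
 = 0·0.1044 + 1·0.0986 + 3·0.087 + 3·0.1296 + 2·0.1224 + 0·0.108 + 7·0.126 + 6·0.119 + 4·0.105
 = 0 + 0.0986 + 0.261 + 0.3888 + 0.2448 + 0 + 0.882 + 0.714 + 0.42
 = 3.0092

3.0092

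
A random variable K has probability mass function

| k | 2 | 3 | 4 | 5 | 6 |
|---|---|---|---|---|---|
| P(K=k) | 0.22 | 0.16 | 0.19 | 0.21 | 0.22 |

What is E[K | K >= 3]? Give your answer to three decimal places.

P(K >= 3) = 0.16 + 0.19 + 0.21 + 0.22 = 0.78.
E[K | K >= 3] = [3·0.16 + 4·0.19 + 5·0.21 + 6·0.22] / 0.78
 = 3.61 / 0.78
 = 361/78

4.628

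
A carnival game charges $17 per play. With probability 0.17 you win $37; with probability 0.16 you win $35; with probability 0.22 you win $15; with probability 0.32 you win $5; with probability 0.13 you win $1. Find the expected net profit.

E[payout] = 37·0.17 + 35·0.16 + 15·0.22 + 5·0.32 + 1·0.13
 = 6.29 + 5.6 + 3.3 + 1.6 + 0.13
 = 16.92
Net = 16.92 - 17 = -0.08

-0.08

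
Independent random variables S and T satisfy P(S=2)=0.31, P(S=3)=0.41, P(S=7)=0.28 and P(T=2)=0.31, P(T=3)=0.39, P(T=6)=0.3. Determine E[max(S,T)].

4.6719

E[max(S,T)] = Σ_s Σ_t max(s,t) · P(S=s)P(T=t)
 = 2·0.0961 + 3·0.1209 + 6·0.093 + 3·0.1271 + 3·0.1599 + 6·0.123 + 7·0.0868 + 7·0.1092 + 7·0.084
 = 0.1922 + 0.3627 + 0.558 + 0.3813 + 0.4797 + 0.738 + 0.6076 + 0.7644 + 0.588
 = 4.6719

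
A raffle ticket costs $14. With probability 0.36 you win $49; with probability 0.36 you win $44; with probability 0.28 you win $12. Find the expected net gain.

22.84

E[payout] = 49·0.36 + 44·0.36 + 12·0.28
 = 17.64 + 15.84 + 3.36
 = 36.84
Net = 36.84 - 14 = 22.84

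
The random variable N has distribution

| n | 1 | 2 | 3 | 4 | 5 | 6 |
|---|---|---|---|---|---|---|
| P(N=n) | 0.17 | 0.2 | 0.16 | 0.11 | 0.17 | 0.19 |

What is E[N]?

E[N] = Σ n·P(N=n)
 = 1·0.17 + 2·0.2 + 3·0.16 + 4·0.11 + 5·0.17 + 6·0.19
 = 0.17 + 0.4 + 0.48 + 0.44 + 0.85 + 1.14
 = 3.48

3.48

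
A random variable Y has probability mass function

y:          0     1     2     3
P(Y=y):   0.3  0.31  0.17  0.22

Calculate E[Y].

E[Y] = Σ y·P(Y=y)
 = 0·0.3 + 1·0.31 + 2·0.17 + 3·0.22
 = 0 + 0.31 + 0.34 + 0.66
 = 1.31

1.31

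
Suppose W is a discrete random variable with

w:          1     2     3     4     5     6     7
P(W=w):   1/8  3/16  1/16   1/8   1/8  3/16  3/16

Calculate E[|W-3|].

2.125

E[|W-3|] = Σ |w-3|·P(W=w)
 = 2·1/8 + 1·3/16 + 0·1/16 + 1·1/8 + 2·1/8 + 3·3/16 + 4·3/16
 = 1/4 + 3/16 + 0 + 1/8 + 1/4 + 9/16 + 3/4
 = 17/8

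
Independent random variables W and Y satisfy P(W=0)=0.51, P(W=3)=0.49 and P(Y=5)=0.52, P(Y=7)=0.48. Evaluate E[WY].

8.7612

E[WY] = Σ_w Σ_y wy · P(W=w)P(Y=y)
 = 0·0.2652 + 0·0.2448 + 15·0.2548 + 21·0.2352
 = 0 + 0 + 3.822 + 4.9392
 = 8.7612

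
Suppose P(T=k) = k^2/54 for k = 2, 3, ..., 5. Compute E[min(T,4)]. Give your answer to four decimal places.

3.6852

E[min(T,4)] = Σ min(t,4)·P(T=t)
 = 2·2/27 + 3·1/6 + 4·8/27 + 4·25/54
 = 4/27 + 1/2 + 32/27 + 50/27
 = 199/54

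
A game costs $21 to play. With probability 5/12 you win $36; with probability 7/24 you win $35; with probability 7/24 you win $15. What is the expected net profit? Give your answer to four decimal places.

E[payout] = 36·5/12 + 35·7/24 + 15·7/24
 = 15 + 245/24 + 35/8
 = 355/12
Net = 355/12 - 21 = 103/12

8.5833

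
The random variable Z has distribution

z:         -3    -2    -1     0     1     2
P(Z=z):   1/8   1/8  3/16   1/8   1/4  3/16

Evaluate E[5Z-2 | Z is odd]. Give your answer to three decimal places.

P(Z is odd) = 1/8 + 3/16 + 1/4 = 9/16.
E[5Z-2 | Z is odd] = [(-17)·1/8 + (-7)·3/16 + 3·1/4] / (9/16)
 = -43/16 / (9/16)
 = -43/9

-4.778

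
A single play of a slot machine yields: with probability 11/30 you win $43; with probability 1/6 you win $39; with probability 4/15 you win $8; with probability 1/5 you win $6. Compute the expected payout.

E[payout] = 43·11/30 + 39·1/6 + 8·4/15 + 6·1/5
 = 473/30 + 13/2 + 32/15 + 6/5
 = 128/5

25.6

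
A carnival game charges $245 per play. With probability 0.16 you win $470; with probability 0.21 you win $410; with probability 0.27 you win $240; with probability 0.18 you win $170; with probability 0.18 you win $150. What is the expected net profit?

38.7

E[payout] = 470·0.16 + 410·0.21 + 240·0.27 + 170·0.18 + 150·0.18
 = 75.2 + 86.1 + 64.8 + 30.6 + 27
 = 283.7
Net = 283.7 - 245 = 38.7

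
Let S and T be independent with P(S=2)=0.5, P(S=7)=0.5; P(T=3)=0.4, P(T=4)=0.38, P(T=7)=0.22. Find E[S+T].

8.76

E[S+T] = Σ_s Σ_t (s+t) · P(S=s)P(T=t)
 = 5·0.2 + 6·0.19 + 9·0.11 + 10·0.2 + 11·0.19 + 14·0.11
 = 1 + 1.14 + 0.99 + 2 + 2.09 + 1.54
 = 8.76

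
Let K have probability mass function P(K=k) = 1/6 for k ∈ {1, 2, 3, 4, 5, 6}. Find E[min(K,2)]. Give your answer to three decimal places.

E[min(K,2)] = Σ min(k,2)·P(K=k)
 = 1·1/6 + 2·1/6 + 2·1/6 + 2·1/6 + 2·1/6 + 2·1/6
 = 1/6 + 1/3 + 1/3 + 1/3 + 1/3 + 1/3
 = 11/6

1.833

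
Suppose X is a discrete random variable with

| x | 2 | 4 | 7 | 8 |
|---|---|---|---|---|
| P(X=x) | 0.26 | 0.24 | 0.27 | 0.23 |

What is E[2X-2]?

E[2X-2] = Σ (2x-2)·P(X=x)
 = 2·0.26 + 6·0.24 + 12·0.27 + 14·0.23
 = 0.52 + 1.44 + 3.24 + 3.22
 = 8.42

8.42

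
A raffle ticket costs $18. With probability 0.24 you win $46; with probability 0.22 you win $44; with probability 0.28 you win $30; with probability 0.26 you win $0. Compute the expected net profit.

E[payout] = 46·0.24 + 44·0.22 + 30·0.28 + 0·0.26
 = 11.04 + 9.68 + 8.4 + 0
 = 29.12
Net = 29.12 - 18 = 11.12

11.12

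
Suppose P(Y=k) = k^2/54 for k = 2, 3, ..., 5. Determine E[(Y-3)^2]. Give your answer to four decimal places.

2.2222

E[(Y-3)^2] = Σ (y-3)^2·P(Y=y)
 = 1·2/27 + 0·1/6 + 1·8/27 + 4·25/54
 = 2/27 + 0 + 8/27 + 50/27
 = 20/9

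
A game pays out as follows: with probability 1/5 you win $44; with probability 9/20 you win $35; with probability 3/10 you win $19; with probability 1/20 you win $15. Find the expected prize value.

31

E[payout] = 44·1/5 + 35·9/20 + 19·3/10 + 15·1/20
 = 44/5 + 63/4 + 57/10 + 3/4
 = 31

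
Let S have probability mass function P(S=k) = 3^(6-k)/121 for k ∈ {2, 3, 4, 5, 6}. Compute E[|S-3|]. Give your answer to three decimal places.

0.818

E[|S-3|] = Σ |s-3|·P(S=s)
 = 1·81/121 + 0·27/121 + 1·9/121 + 2·3/121 + 3·1/121
 = 81/121 + 0 + 9/121 + 6/121 + 3/121
 = 9/11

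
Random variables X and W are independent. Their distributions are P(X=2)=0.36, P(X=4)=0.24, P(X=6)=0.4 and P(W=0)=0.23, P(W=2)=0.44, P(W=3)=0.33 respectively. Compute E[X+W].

E[X+W] = Σ_x Σ_w (x+w) · P(X=x)P(W=w)
 = 2·0.0828 + 4·0.1584 + 5·0.1188 + 4·0.0552 + 6·0.1056 + 7·0.0792 + 6·0.092 + 8·0.176 + 9·0.132
 = 0.1656 + 0.6336 + 0.594 + 0.2208 + 0.6336 + 0.5544 + 0.552 + 1.408 + 1.188
 = 5.95

5.95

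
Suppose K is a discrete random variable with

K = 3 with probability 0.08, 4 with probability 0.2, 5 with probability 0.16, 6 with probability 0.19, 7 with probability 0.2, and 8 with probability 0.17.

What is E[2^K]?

E[2^K] = Σ 2^k·P(K=k)
 = 8·0.08 + 16·0.2 + 32·0.16 + 64·0.19 + 128·0.2 + 256·0.17
 = 0.64 + 3.2 + 5.12 + 12.16 + 25.6 + 43.52
 = 90.24

90.24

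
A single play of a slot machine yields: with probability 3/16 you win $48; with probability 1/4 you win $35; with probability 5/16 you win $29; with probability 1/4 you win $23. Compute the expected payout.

32.5625

E[payout] = 48·3/16 + 35·1/4 + 29·5/16 + 23·1/4
 = 9 + 35/4 + 145/16 + 23/4
 = 521/16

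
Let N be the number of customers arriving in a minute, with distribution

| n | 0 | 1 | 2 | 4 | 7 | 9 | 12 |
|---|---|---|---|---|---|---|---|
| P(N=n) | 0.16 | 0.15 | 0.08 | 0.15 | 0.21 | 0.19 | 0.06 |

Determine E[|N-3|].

3.53

E[|N-3|] = Σ |n-3|·P(N=n)
 = 3·0.16 + 2·0.15 + 1·0.08 + 1·0.15 + 4·0.21 + 6·0.19 + 9·0.06
 = 0.48 + 0.3 + 0.08 + 0.15 + 0.84 + 1.14 + 0.54
 = 3.53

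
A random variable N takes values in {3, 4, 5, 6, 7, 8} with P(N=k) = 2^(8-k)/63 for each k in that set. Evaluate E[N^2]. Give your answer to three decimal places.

E[N^2] = Σ n^2·P(N=n)
 = 9·32/63 + 16·16/63 + 25·8/63 + 36·4/63 + 49·2/63 + 64·1/63
 = 32/7 + 256/63 + 200/63 + 16/7 + 14/9 + 64/63
 = 50/3

16.667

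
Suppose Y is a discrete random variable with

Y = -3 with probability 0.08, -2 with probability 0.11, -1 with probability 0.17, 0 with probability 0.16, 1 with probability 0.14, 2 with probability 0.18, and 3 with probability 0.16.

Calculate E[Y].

E[Y] = Σ y·P(Y=y)
 = (-3)·0.08 + (-2)·0.11 + (-1)·0.17 + 0·0.16 + 1·0.14 + 2·0.18 + 3·0.16
 = (-0.24) + (-0.22) + (-0.17) + 0 + 0.14 + 0.36 + 0.48
 = 0.35

0.35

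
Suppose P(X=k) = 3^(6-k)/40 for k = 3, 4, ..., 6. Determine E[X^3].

E[X^3] = Σ x^3·P(X=x)
 = 27·27/40 + 64·9/40 + 125·3/40 + 216·1/40
 = 729/40 + 72/5 + 75/8 + 27/5
 = 237/5

47.4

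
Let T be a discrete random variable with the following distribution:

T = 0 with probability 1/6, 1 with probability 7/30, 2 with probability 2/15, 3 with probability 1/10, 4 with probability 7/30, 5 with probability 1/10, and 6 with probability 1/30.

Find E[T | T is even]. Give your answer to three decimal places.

P(T is even) = 1/6 + 2/15 + 7/30 + 1/30 = 17/30.
E[T | T is even] = [0·1/6 + 2·2/15 + 4·7/30 + 6·1/30] / (17/30)
 = 7/5 / (17/30)
 = 42/17

2.471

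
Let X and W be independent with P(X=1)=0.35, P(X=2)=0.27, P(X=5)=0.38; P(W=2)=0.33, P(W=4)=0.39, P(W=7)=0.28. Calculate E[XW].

E[XW] = Σ_x Σ_w xw · P(X=x)P(W=w)
 = 2·0.1155 + 4·0.1365 + 7·0.098 + 4·0.0891 + 8·0.1053 + 14·0.0756 + 10·0.1254 + 20·0.1482 + 35·0.1064
 = 0.231 + 0.546 + 0.686 + 0.3564 + 0.8424 + 1.0584 + 1.254 + 2.964 + 3.724
 = 11.6622

11.6622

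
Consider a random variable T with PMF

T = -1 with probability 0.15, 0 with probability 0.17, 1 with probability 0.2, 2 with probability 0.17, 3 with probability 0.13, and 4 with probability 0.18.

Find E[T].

1.5

E[T] = Σ t·P(T=t)
 = (-1)·0.15 + 0·0.17 + 1·0.2 + 2·0.17 + 3·0.13 + 4·0.18
 = (-0.15) + 0 + 0.2 + 0.34 + 0.39 + 0.72
 = 1.5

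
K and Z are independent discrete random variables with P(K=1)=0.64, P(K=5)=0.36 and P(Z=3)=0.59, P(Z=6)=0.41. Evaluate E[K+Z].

E[K+Z] = Σ_k Σ_z (k+z) · P(K=k)P(Z=z)
 = 4·0.3776 + 7·0.2624 + 8·0.2124 + 11·0.1476
 = 1.5104 + 1.8368 + 1.6992 + 1.6236
 = 6.67

6.67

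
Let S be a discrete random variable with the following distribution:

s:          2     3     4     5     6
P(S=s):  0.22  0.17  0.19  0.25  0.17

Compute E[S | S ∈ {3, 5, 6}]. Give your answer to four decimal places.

4.7119

P(S ∈ {3, 5, 6}) = 0.17 + 0.25 + 0.17 = 0.59.
E[S | S ∈ {3, 5, 6}] = [3·0.17 + 5·0.25 + 6·0.17] / 0.59
 = 2.78 / 0.59
 = 278/59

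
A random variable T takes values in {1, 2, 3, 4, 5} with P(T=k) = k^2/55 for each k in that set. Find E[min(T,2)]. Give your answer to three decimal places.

1.982

E[min(T,2)] = Σ min(t,2)·P(T=t)
 = 1·1/55 + 2·4/55 + 2·9/55 + 2·16/55 + 2·5/11
 = 1/55 + 8/55 + 18/55 + 32/55 + 10/11
 = 109/55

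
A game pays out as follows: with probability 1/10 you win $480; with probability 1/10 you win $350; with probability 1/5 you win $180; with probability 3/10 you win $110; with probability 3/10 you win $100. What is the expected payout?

182

E[payout] = 480·1/10 + 350·1/10 + 180·1/5 + 110·3/10 + 100·3/10
 = 48 + 35 + 36 + 33 + 30
 = 182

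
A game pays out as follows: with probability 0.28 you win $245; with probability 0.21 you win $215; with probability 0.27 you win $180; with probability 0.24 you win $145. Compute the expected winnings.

197.15

E[payout] = 245·0.28 + 215·0.21 + 180·0.27 + 145·0.24
 = 68.6 + 45.15 + 48.6 + 34.8
 = 197.15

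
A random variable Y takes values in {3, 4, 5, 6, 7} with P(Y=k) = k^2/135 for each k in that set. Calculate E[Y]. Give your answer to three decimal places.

5.741

E[Y] = Σ y·P(Y=y)
 = 3·1/15 + 4·16/135 + 5·5/27 + 6·4/15 + 7·49/135
 = 1/5 + 64/135 + 25/27 + 8/5 + 343/135
 = 155/27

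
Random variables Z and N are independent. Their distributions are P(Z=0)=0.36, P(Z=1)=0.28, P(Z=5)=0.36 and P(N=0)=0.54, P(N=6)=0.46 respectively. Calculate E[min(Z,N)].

0.9568

E[min(Z,N)] = Σ_z Σ_n min(z,n) · P(Z=z)P(N=n)
 = 0·0.1944 + 0·0.1656 + 0·0.1512 + 1·0.1288 + 0·0.1944 + 5·0.1656
 = 0 + 0 + 0 + 0.1288 + 0 + 0.828
 = 0.9568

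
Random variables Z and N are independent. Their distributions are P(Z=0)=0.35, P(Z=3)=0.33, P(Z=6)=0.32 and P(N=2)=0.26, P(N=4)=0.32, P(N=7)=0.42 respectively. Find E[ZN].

E[ZN] = Σ_z Σ_n zn · P(Z=z)P(N=n)
 = 0·0.091 + 0·0.112 + 0·0.147 + 6·0.0858 + 12·0.1056 + 21·0.1386 + 12·0.0832 + 24·0.1024 + 42·0.1344
 = 0 + 0 + 0 + 0.5148 + 1.2672 + 2.9106 + 0.9984 + 2.4576 + 5.6448
 = 13.7934

13.7934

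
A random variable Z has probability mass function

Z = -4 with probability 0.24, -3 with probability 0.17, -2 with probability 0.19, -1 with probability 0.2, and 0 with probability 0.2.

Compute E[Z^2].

6.33

E[Z^2] = Σ z^2·P(Z=z)
 = 16·0.24 + 9·0.17 + 4·0.19 + 1·0.2 + 0·0.2
 = 3.84 + 1.53 + 0.76 + 0.2 + 0
 = 6.33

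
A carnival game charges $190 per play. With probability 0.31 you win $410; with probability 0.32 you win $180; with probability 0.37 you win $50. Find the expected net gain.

E[payout] = 410·0.31 + 180·0.32 + 50·0.37
 = 127.1 + 57.6 + 18.5
 = 203.2
Net = 203.2 - 190 = 13.2

13.2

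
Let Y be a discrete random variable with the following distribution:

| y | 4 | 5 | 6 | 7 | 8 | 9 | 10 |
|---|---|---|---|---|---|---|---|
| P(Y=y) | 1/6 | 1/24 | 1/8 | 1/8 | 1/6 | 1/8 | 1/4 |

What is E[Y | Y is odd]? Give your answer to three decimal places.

P(Y is odd) = 1/24 + 1/8 + 1/8 = 7/24.
E[Y | Y is odd] = [5·1/24 + 7·1/8 + 9·1/8] / (7/24)
 = 53/24 / (7/24)
 = 53/7

7.571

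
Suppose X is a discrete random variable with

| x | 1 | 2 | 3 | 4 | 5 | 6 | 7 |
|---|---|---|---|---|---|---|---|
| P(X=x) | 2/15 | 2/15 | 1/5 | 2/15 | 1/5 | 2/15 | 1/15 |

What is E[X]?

E[X] = Σ x·P(X=x)
 = 1·2/15 + 2·2/15 + 3·1/5 + 4·2/15 + 5·1/5 + 6·2/15 + 7·1/15
 = 2/15 + 4/15 + 3/5 + 8/15 + 1 + 4/5 + 7/15
 = 19/5

3.8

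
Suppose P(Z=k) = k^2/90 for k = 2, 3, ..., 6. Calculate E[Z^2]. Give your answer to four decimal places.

25.2667

E[Z^2] = Σ z^2·P(Z=z)
 = 4·2/45 + 9·1/10 + 16·8/45 + 25·5/18 + 36·2/5
 = 8/45 + 9/10 + 128/45 + 125/18 + 72/5
 = 379/15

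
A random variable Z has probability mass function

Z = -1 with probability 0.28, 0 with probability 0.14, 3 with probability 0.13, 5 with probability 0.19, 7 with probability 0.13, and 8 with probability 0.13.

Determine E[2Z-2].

4.02

E[2Z-2] = Σ (2z-2)·P(Z=z)
 = (-4)·0.28 + (-2)·0.14 + 4·0.13 + 8·0.19 + 12·0.13 + 14·0.13
 = (-1.12) + (-0.28) + 0.52 + 1.52 + 1.56 + 1.82
 = 4.02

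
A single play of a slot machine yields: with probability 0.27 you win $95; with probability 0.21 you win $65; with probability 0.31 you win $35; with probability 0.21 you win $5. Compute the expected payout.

E[payout] = 95·0.27 + 65·0.21 + 35·0.31 + 5·0.21
 = 25.65 + 13.65 + 10.85 + 1.05
 = 51.2

51.2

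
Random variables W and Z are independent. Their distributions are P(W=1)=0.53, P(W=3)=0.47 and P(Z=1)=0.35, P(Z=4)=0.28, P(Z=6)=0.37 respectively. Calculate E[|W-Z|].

E[|W-Z|] = Σ_w Σ_z |w-z| · P(W=w)P(Z=z)
 = 0·0.1855 + 3·0.1484 + 5·0.1961 + 2·0.1645 + 1·0.1316 + 3·0.1739
 = 0 + 0.4452 + 0.9805 + 0.329 + 0.1316 + 0.5217
 = 2.408

2.408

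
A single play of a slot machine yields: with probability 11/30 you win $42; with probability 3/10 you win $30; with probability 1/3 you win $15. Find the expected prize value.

E[payout] = 42·11/30 + 30·3/10 + 15·1/3
 = 77/5 + 9 + 5
 = 147/5

29.4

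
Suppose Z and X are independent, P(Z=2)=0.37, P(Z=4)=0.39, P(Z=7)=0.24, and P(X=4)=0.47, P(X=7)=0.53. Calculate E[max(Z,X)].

5.9284

E[max(Z,X)] = Σ_z Σ_x max(z,x) · P(Z=z)P(X=x)
 = 4·0.1739 + 7·0.1961 + 4·0.1833 + 7·0.2067 + 7·0.1128 + 7·0.1272
 = 0.6956 + 1.3727 + 0.7332 + 1.4469 + 0.7896 + 0.8904
 = 5.9284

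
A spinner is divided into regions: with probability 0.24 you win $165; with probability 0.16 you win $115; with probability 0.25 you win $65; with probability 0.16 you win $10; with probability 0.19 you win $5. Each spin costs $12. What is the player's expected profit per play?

E[payout] = 165·0.24 + 115·0.16 + 65·0.25 + 10·0.16 + 5·0.19
 = 39.6 + 18.4 + 16.25 + 1.6 + 0.95
 = 76.8
Net = 76.8 - 12 = 64.8

64.8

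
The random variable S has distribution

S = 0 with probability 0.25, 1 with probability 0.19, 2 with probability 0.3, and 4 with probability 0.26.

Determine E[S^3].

E[S^3] = Σ s^3·P(S=s)
 = 0·0.25 + 1·0.19 + 8·0.3 + 64·0.26
 = 0 + 0.19 + 2.4 + 16.64
 = 19.23

19.23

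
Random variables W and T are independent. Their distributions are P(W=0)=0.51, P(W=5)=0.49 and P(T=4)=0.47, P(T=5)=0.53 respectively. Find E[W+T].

E[W+T] = Σ_w Σ_t (w+t) · P(W=w)P(T=t)
 = 4·0.2397 + 5·0.2703 + 9·0.2303 + 10·0.2597
 = 0.9588 + 1.3515 + 2.0727 + 2.597
 = 6.98

6.98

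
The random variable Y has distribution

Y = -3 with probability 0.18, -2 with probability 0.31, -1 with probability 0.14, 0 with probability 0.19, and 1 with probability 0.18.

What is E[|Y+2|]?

1.24

E[|Y+2|] = Σ |y+2|·P(Y=y)
 = 1·0.18 + 0·0.31 + 1·0.14 + 2·0.19 + 3·0.18
 = 0.18 + 0 + 0.14 + 0.38 + 0.54
 = 1.24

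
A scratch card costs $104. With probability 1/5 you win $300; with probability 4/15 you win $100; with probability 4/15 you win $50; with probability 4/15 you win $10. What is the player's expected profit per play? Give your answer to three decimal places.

E[payout] = 300·1/5 + 100·4/15 + 50·4/15 + 10·4/15
 = 60 + 80/3 + 40/3 + 8/3
 = 308/3
Net = 308/3 - 104 = -4/3

-1.333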